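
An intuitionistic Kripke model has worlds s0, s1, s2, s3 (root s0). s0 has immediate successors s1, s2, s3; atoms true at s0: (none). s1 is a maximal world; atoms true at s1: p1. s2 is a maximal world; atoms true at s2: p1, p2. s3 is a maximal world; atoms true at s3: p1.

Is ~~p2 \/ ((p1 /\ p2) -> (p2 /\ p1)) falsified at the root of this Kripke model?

No

s0 ||- ~~p2 \/ ((p1 /\ p2) -> (p2 /\ p1)) via the disjunct (p1 /\ p2) -> (p2 /\ p1).
So the root s0 forces ~~p2 \/ ((p1 /\ p2) -> (p2 /\ p1)); the model is not a countermodel.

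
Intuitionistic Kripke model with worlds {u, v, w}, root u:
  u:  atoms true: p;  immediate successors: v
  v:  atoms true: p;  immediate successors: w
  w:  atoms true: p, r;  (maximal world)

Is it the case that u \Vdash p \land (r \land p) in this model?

u \nVdash p \land (r \land p) since u fails r \land p.

No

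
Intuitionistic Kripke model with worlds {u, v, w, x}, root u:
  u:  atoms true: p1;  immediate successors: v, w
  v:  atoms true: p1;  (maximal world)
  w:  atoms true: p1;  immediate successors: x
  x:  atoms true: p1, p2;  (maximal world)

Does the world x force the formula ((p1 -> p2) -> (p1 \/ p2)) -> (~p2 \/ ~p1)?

No

x ||-/- ((p1 -> p2) -> (p1 \/ p2)) -> (~p2 \/ ~p1): already at x itself, x ||- (p1 -> p2) -> (p1 \/ p2) but x ||-/- ~p2 \/ ~p1.
x ||-/- ~p2 \/ ~p1: neither disjunct is forced at x.
x ||-/- ~p2 since x is accessible from x and x ||- p2.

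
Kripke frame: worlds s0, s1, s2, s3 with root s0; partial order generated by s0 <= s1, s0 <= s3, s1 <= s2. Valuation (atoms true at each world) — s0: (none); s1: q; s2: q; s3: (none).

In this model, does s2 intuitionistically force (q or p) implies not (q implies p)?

s2 forces (q or p) implies not (q implies p): every world accessible from s2 that forces q or p (namely s2) also forces not (q implies p).

Yes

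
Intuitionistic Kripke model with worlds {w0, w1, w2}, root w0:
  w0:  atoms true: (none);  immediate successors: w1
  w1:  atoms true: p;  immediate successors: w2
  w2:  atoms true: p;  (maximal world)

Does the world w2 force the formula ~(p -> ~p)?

Yes

w2 ||- ~(p -> ~p): no world accessible from w2 forces p -> ~p.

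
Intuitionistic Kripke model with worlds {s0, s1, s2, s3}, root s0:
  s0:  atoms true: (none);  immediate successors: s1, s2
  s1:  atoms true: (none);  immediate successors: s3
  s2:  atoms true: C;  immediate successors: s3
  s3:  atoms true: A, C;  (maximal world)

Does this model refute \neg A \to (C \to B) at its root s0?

No

s0 \Vdash \neg A \to (C \to B) vacuously: no world accessible from s0 forces the antecedent \neg A.
So the root s0 forces \neg A \to (C \to B); the model is not a countermodel.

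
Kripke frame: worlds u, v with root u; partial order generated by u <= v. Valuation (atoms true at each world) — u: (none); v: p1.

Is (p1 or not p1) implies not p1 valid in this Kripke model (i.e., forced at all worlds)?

Not every world: u does not force (p1 or not p1) implies not p1.
u does not force (p1 or not p1) implies not p1: at the accessible world v, v forces p1 or not p1 but v does not force not p1.
v does not force not p1 since v is accessible from v and v forces p1.

No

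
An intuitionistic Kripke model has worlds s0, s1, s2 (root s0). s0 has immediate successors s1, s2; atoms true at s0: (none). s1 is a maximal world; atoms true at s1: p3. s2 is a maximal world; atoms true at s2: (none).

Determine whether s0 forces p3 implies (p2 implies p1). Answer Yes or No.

Yes

s0 forces p3 implies (p2 implies p1): every world accessible from s0 that forces p3 (namely s1) also forces p2 implies p1.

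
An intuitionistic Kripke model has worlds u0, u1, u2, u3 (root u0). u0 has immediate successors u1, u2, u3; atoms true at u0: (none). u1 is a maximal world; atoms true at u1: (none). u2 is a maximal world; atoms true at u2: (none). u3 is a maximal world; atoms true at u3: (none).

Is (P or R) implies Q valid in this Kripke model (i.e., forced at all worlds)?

Yes

u0 forces (P or R) implies Q vacuously: no world accessible from u0 forces the antecedent P or R.
Since the root u0 forces (P or R) implies Q and forcing is persistent (monotone upward), every world forces it.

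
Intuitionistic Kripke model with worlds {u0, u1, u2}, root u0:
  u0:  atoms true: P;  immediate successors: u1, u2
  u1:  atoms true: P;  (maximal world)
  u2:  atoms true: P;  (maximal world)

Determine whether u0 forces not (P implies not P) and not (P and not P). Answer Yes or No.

u0 forces not (P implies not P) and not (P and not P) since u0 forces both conjuncts.

Yes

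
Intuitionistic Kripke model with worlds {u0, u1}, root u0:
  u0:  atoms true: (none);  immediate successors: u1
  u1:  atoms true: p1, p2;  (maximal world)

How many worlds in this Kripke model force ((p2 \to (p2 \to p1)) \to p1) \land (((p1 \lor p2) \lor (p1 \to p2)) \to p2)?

u0: does not force it — u0 \nVdash ((p2 \to (p2 \to p1)) \to p1) \land (((p1 \lor p2) \lor (p1 \to p2)) \to p2) since u0 fails (p2 \to (p2 \to p1)) \to p1.
u1: forces it.
Worlds forcing the formula: {u1}.

1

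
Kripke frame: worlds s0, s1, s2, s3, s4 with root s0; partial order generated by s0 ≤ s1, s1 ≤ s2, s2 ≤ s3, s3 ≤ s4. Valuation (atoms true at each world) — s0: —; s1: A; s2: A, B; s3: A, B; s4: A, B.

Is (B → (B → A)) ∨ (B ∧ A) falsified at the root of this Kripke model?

s0 ⊩ (B → (B → A)) ∨ (B ∧ A) via the disjunct B → (B → A).
So the root s0 forces (B → (B → A)) ∨ (B ∧ A); the model is not a countermodel.

No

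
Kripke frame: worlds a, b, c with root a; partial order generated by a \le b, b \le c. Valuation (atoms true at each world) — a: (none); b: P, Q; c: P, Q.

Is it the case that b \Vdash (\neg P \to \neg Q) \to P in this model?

Yes

b \Vdash (\neg P \to \neg Q) \to P: every world accessible from b that forces \neg P \to \neg Q (namely b, c) also forces P.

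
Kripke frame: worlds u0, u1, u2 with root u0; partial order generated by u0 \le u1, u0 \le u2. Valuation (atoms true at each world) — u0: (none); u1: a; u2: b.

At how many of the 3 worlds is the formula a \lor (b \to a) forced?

1

u0: does not force it — u0 \nVdash a \lor (b \to a): neither disjunct is forced at u0.
u1: forces it.
u2: does not force it.
Worlds forcing the formula: {u1}.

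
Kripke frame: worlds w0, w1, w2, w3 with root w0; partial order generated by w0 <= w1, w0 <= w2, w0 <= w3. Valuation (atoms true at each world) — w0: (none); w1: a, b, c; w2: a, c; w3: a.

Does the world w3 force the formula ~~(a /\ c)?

w3 ||-/- ~~(a /\ c) since w3 is accessible from w3 and w3 ||- ~(a /\ c).
w3 ||- ~(a /\ c): no world accessible from w3 forces a /\ c.

No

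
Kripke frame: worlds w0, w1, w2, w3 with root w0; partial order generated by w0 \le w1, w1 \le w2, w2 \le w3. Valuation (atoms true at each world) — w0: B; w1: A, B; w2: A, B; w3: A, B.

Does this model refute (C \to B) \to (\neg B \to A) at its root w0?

w0 \Vdash (C \to B) \to (\neg B \to A): every world accessible from w0 that forces C \to B (namely w0, w1, w2, w3) also forces \neg B \to A.
So the root w0 forces (C \to B) \to (\neg B \to A); the model is not a countermodel.

No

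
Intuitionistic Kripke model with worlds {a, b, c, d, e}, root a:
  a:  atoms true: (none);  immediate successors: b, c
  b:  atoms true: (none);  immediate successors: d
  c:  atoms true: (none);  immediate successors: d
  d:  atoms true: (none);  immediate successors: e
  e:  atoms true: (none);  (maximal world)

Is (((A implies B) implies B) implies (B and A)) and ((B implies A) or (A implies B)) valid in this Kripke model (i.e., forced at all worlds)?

Yes

a forces (((A implies B) implies B) implies (B and A)) and ((B implies A) or (A implies B)) since a forces both conjuncts.
Since the root a forces (((A implies B) implies B) implies (B and A)) and ((B implies A) or (A implies B)) and forcing is persistent (monotone upward), every world forces it.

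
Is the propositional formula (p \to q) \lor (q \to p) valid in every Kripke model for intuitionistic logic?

No

This is the Gödel–Dummett linearity axiom, which is not intuitionistically valid.
A Kripke countermodel: worlds w0, w1, w2; order generated by w0 \le w1, w0 \le w2; atoms true at each world — w0:{}; w1:{p}; w2:{q}.
w0 \nVdash (p \to q) \lor (q \to p): neither disjunct is forced at w0.
w0 \nVdash p \to q: at the accessible world w1, w1 \Vdash p but w1 \nVdash q.
w1 lacks atom q, so w1 \nVdash q.
So the root w0 does not force the formula.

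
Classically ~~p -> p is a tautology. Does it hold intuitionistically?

This is double-negation elimination, which is not intuitionistically valid.
A Kripke countermodel: worlds 0, 1; order generated by 0 <= 1; atoms true at each world — 0:{}; 1:{p}.
0 ||-/- ~~p -> p: already at 0 itself, 0 ||- ~~p but 0 ||-/- p.
0 lacks atom p, so 0 ||-/- p.
So the root 0 does not force the formula.

No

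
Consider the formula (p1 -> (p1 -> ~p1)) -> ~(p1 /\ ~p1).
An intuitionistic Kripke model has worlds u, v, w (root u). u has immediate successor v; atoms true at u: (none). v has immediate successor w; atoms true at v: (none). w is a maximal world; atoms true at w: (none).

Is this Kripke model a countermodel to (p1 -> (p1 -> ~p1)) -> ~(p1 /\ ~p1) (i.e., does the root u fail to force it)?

u ||- (p1 -> (p1 -> ~p1)) -> ~(p1 /\ ~p1): every world accessible from u that forces p1 -> (p1 -> ~p1) (namely u, v, w) also forces ~(p1 /\ ~p1).
So the root u forces (p1 -> (p1 -> ~p1)) -> ~(p1 /\ ~p1); the model is not a countermodel.

No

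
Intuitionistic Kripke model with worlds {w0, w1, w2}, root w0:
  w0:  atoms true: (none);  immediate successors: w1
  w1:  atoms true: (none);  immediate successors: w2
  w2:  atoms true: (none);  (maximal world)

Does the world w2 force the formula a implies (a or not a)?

Yes

w2 forces a implies (a or not a) vacuously: no world accessible from w2 forces the antecedent a.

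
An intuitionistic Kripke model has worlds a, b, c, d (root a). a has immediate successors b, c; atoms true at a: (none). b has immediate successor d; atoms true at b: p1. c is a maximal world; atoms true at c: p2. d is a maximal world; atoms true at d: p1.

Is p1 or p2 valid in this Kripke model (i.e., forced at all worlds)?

Not every world: a does not force p1 or p2.
a does not force p1 or p2: neither disjunct is forced at a.
a lacks atom p1, so a does not force p1.

No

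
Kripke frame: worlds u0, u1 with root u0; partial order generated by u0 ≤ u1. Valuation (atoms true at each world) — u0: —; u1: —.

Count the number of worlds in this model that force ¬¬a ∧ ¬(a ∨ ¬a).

u0: does not force it — u0 ⊮ ¬¬a ∧ ¬(a ∨ ¬a) since u0 fails ¬¬a.
u1: does not force it.
Worlds forcing the formula: { }.

0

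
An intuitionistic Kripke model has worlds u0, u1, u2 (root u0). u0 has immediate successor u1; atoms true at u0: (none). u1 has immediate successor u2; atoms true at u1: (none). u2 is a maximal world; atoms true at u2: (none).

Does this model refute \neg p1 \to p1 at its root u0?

Yes

u0 \nVdash \neg p1 \to p1: already at u0 itself, u0 \Vdash \neg p1 but u0 \nVdash p1.
u0 lacks atom p1, so u0 \nVdash p1.
So the root u0 does not force \neg p1 \to p1; the model is a countermodel.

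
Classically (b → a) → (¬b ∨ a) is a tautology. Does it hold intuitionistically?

This is the material-implication-as-disjunction principle, which is not intuitionistically valid.
A Kripke countermodel: worlds w0, w1; order generated by w0 ≤ w1; atoms true at each world — w0:{}; w1:{a,b}.
w0 ⊮ (b → a) → (¬b ∨ a): already at w0 itself, w0 ⊩ b → a but w0 ⊮ ¬b ∨ a.
w0 ⊮ ¬b ∨ a: neither disjunct is forced at w0.
w0 ⊮ ¬b since w1 is accessible from w0 and w1 ⊩ b.
So the root w0 does not force the formula.

No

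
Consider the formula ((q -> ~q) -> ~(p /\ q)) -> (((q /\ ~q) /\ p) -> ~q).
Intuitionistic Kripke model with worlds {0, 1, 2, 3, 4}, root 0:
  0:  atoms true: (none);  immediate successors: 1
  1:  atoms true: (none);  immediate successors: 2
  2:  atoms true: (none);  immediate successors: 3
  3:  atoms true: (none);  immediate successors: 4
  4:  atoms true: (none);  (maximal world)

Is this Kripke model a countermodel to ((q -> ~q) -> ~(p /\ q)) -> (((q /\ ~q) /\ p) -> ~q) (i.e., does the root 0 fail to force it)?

0 ||- ((q -> ~q) -> ~(p /\ q)) -> (((q /\ ~q) /\ p) -> ~q): every world accessible from 0 that forces (q -> ~q) -> ~(p /\ q) (namely 0, 1, 2, 3, 4) also forces ((q /\ ~q) /\ p) -> ~q.
So the root 0 forces ((q -> ~q) -> ~(p /\ q)) -> (((q /\ ~q) /\ p) -> ~q); the model is not a countermodel.

No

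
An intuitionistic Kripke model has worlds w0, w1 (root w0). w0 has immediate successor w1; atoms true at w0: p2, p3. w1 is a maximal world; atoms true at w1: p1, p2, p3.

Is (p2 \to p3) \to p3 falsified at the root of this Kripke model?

w0 \Vdash (p2 \to p3) \to p3: every world accessible from w0 that forces p2 \to p3 (namely w0, w1) also forces p3.
So the root w0 forces (p2 \to p3) \to p3; the model is not a countermodel.

No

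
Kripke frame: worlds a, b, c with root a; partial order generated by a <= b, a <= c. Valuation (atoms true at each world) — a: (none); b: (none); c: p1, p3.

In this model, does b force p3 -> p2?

b ||- p3 -> p2 vacuously: no world accessible from b forces the antecedent p3.

Yes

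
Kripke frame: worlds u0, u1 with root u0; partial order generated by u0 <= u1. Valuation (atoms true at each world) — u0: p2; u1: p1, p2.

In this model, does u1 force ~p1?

u1 ||-/- ~p1 since u1 is accessible from u1 and u1 ||- p1.

No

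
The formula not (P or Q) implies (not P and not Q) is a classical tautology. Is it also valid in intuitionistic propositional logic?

This is a constructively valid De Morgan direction (negated disjunction to conjunction of negations), which is intuitionistically derivable.
From not (P or Q): if P held then P or Q would, contradiction — so not P; similarly not Q.

Yes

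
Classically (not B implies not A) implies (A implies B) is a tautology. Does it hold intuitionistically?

No

This is the converse of contraposition, which is not intuitionistically valid.
A Kripke countermodel: worlds w0, w1; order generated by w0 <= w1; atoms true at each world — w0:{A}; w1:{A,B}.
w0 does not force (not B implies not A) implies (A implies B): already at w0 itself, w0 forces not B implies not A but w0 does not force A implies B.
w0 does not force A implies B: already at w0 itself, w0 forces A but w0 does not force B.
w0 lacks atom B, so w0 does not force B.
So the root w0 does not force the formula.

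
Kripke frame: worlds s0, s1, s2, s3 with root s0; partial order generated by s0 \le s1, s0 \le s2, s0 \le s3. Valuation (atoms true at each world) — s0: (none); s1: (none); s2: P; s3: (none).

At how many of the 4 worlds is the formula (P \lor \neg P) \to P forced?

1

s0: does not force it — s0 \nVdash (P \lor \neg P) \to P: at the accessible world s1, s1 \Vdash P \lor \neg P but s1 \nVdash P.
s1: does not force it.
s2: forces it.
s3: does not force it.
Worlds forcing the formula: {s2}.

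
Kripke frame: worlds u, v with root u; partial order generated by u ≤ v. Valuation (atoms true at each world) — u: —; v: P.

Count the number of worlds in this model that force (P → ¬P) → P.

2

u: forces it.
v: forces it.
Worlds forcing the formula: {u, v}.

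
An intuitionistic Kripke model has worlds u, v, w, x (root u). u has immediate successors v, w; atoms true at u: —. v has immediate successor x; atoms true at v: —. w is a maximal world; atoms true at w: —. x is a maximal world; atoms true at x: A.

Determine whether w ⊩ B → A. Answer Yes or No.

Yes

w ⊩ B → A vacuously: no world accessible from w forces the antecedent B.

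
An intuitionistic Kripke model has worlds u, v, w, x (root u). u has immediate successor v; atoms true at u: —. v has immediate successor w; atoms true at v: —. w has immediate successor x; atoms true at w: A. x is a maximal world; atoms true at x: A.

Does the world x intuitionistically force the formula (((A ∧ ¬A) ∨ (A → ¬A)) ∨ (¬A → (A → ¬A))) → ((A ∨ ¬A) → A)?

Yes

x ⊩ (((A ∧ ¬A) ∨ (A → ¬A)) ∨ (¬A → (A → ¬A))) → ((A ∨ ¬A) → A): every world accessible from x that forces ((A ∧ ¬A) ∨ (A → ¬A)) ∨ (¬A → (A → ¬A)) (namely x) also forces (A ∨ ¬A) → A.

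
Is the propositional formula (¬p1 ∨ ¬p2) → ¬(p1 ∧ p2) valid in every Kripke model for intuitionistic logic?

This is a constructively valid De Morgan direction (disjunction of negations to negated conjunction), which is intuitionistically derivable.
If ¬p1 holds at a world then no accessible world forces p1, hence none forces p1 ∧ p2; likewise for ¬p2.

Yes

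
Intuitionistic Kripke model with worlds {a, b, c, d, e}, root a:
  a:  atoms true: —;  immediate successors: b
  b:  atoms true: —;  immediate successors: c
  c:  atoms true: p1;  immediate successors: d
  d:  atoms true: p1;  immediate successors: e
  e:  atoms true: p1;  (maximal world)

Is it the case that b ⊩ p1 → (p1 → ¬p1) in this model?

No

b ⊮ p1 → (p1 → ¬p1): at the accessible world c, c ⊩ p1 but c ⊮ p1 → ¬p1.
c ⊮ p1 → ¬p1: already at c itself, c ⊩ p1 but c ⊮ ¬p1.
c ⊮ ¬p1 since c is accessible from c and c ⊩ p1.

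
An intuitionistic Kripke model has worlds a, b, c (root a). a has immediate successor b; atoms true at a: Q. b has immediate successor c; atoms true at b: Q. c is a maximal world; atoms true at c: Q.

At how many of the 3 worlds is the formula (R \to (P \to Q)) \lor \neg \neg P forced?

3

a: forces it.
b: forces it.
c: forces it.
Worlds forcing the formula: {a, b, c}.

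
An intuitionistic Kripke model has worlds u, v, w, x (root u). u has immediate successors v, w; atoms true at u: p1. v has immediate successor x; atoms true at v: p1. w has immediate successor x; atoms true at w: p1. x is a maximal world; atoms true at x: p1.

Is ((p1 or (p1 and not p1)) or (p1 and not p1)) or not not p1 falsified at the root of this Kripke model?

No

u forces ((p1 or (p1 and not p1)) or (p1 and not p1)) or not not p1 via the disjunct (p1 or (p1 and not p1)) or (p1 and not p1).
So the root u forces ((p1 or (p1 and not p1)) or (p1 and not p1)) or not not p1; the model is not a countermodel.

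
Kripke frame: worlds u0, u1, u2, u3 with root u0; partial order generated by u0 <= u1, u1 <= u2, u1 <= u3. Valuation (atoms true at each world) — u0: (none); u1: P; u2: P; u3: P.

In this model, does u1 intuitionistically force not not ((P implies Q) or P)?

Yes

u1 forces not not ((P implies Q) or P): no world accessible from u1 forces not ((P implies Q) or P).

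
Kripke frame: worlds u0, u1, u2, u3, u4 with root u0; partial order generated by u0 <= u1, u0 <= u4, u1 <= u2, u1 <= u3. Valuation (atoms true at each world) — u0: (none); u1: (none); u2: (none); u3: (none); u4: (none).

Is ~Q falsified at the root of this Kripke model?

u0 ||- ~Q: no world accessible from u0 forces Q.
So the root u0 forces ~Q; the model is not a countermodel.

No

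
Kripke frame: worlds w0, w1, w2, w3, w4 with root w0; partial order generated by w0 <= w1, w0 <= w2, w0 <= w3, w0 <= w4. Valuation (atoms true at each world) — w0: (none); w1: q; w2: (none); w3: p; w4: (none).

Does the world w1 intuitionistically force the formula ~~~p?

w1 ||- ~~~p: no world accessible from w1 forces ~~p.

Yes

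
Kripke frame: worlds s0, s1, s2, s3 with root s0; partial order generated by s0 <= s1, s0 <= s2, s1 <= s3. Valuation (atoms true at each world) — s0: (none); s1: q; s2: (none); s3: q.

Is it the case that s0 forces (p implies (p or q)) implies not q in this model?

No

s0 does not force (p implies (p or q)) implies not q: already at s0 itself, s0 forces p implies (p or q) but s0 does not force not q.
s0 does not force not q since s1 is accessible from s0 and s1 forces q.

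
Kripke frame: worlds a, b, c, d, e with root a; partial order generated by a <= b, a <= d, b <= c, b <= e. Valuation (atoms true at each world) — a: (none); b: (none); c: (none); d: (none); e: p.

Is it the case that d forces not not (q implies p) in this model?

Yes

d forces not not (q implies p): no world accessible from d forces not (q implies p).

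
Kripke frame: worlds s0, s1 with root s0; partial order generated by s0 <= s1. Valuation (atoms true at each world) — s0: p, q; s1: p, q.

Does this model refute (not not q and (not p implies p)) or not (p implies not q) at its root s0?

s0 forces (not not q and (not p implies p)) or not (p implies not q) via the disjunct not not q and (not p implies p).
So the root s0 forces (not not q and (not p implies p)) or not (p implies not q); the model is not a countermodel.

No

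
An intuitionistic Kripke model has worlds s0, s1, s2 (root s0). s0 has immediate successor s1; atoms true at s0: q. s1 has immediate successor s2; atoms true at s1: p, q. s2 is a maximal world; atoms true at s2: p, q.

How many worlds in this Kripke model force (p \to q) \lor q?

3

s0: forces it.
s1: forces it.
s2: forces it.
Worlds forcing the formula: {s0, s1, s2}.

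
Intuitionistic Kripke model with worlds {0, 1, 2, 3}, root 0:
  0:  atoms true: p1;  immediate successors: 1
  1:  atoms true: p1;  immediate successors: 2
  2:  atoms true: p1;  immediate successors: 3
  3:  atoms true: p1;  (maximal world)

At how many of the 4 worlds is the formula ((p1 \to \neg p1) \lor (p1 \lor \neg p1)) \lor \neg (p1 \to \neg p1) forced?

4

0: forces it.
1: forces it.
2: forces it.
3: forces it.
Worlds forcing the formula: {0, 1, 2, 3}.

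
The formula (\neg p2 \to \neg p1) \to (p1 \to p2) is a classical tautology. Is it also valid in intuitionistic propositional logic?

This is the converse of contraposition, which is not intuitionistically valid.
A Kripke countermodel: worlds u0, u1; order generated by u0 \le u1; atoms true at each world — u0:{p1}; u1:{p1,p2}.
u0 \nVdash (\neg p2 \to \neg p1) \to (p1 \to p2): already at u0 itself, u0 \Vdash \neg p2 \to \neg p1 but u0 \nVdash p1 \to p2.
u0 \nVdash p1 \to p2: already at u0 itself, u0 \Vdash p1 but u0 \nVdash p2.
u0 lacks atom p2, so u0 \nVdash p2.
So the root u0 does not force the formula.

No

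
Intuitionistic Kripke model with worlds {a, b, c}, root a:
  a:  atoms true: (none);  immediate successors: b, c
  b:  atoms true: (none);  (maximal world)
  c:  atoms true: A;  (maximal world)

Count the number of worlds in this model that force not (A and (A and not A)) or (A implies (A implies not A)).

3

a: forces it.
b: forces it.
c: forces it.
Worlds forcing the formula: {a, b, c}.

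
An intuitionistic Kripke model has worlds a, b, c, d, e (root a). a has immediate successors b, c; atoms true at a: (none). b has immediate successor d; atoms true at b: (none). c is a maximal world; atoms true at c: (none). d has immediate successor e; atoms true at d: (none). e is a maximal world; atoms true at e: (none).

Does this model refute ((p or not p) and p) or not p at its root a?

a forces ((p or not p) and p) or not p via the disjunct not p.
So the root a forces ((p or not p) and p) or not p; the model is not a countermodel.

No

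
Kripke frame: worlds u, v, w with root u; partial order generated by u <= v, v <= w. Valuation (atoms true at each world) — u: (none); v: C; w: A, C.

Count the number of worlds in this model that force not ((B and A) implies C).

0

u: does not force it — u does not force not ((B and A) implies C) since u is accessible from u and u forces (B and A) implies C.
v: does not force it.
w: does not force it.
Worlds forcing the formula: { }.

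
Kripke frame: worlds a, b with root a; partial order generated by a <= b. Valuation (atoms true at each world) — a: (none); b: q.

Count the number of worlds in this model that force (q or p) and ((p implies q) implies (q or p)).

1

a: does not force it — a does not force (q or p) and ((p implies q) implies (q or p)) since a fails q or p.
b: forces it.
Worlds forcing the formula: {b}.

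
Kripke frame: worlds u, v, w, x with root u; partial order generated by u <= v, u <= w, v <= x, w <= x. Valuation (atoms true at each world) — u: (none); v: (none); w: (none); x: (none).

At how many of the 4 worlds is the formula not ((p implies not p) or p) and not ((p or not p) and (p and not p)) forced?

0

u: does not force it — u does not force not ((p implies not p) or p) and not ((p or not p) and (p and not p)) since u fails not ((p implies not p) or p).
v: does not force it.
w: does not force it.
x: does not force it.
Worlds forcing the formula: { }.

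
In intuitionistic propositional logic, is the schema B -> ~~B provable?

This is double-negation introduction, which is intuitionistically derivable.
If a world forces B then every accessible world forces B (persistence), so none forces ~B; hence ~~B.

Yes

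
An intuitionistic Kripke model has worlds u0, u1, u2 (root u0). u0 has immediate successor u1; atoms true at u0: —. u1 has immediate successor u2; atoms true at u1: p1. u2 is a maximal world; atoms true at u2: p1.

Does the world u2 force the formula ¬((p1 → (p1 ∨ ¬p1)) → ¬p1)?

Yes

u2 ⊩ ¬((p1 → (p1 ∨ ¬p1)) → ¬p1): no world accessible from u2 forces (p1 → (p1 ∨ ¬p1)) → ¬p1.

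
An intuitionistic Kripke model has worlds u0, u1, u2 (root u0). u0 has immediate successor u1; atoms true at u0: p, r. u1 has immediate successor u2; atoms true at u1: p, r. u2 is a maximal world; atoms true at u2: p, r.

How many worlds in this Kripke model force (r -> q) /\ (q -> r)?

u0: does not force it — u0 ||-/- (r -> q) /\ (q -> r) since u0 fails r -> q.
u1: does not force it — u1 ||-/- (r -> q) /\ (q -> r) since u1 fails r -> q.
u2: does not force it.
Worlds forcing the formula: { }.

0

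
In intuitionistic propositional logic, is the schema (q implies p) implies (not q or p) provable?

This is the material-implication-as-disjunction principle, which is not intuitionistically valid.
A Kripke countermodel: worlds 0, 1; order generated by 0 <= 1; atoms true at each world — 0:{}; 1:{p,q}.
0 does not force (q implies p) implies (not q or p): already at 0 itself, 0 forces q implies p but 0 does not force not q or p.
0 does not force not q or p: neither disjunct is forced at 0.
0 does not force not q since 1 is accessible from 0 and 1 forces q.
So the root 0 does not force the formula.

No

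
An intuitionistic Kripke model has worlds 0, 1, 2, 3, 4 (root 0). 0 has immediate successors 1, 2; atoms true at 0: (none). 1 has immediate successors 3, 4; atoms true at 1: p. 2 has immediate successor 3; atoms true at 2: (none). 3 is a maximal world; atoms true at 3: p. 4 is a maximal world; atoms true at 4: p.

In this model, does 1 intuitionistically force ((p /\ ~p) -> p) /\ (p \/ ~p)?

1 ||- ((p /\ ~p) -> p) /\ (p \/ ~p) since 1 forces both conjuncts.

Yes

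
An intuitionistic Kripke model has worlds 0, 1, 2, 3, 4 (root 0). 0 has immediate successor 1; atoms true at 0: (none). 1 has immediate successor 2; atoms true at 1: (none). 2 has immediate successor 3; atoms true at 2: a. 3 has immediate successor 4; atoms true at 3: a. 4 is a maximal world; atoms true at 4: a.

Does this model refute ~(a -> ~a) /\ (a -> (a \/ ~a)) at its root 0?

No

0 ||- ~(a -> ~a) /\ (a -> (a \/ ~a)) since 0 forces both conjuncts.
So the root 0 forces ~(a -> ~a) /\ (a -> (a \/ ~a)); the model is not a countermodel.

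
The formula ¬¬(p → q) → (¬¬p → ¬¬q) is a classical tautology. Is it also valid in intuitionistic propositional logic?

Yes

This is the distribution of double negation over implication, which is intuitionistically derivable.
Assume ¬¬(p → q) and ¬¬p; suppose ¬q. Then p → q would give ¬p (by contraposition), contradicting ¬¬p; so ¬(p → q), contradicting ¬¬(p → q). Hence ¬¬q.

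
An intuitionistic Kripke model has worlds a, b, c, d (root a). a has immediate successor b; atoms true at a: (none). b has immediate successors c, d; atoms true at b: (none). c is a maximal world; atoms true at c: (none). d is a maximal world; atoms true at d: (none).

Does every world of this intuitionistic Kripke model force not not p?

No

Not every world: a does not force not not p.
a does not force not not p since a is accessible from a and a forces not p.
a forces not p: no world accessible from a forces p.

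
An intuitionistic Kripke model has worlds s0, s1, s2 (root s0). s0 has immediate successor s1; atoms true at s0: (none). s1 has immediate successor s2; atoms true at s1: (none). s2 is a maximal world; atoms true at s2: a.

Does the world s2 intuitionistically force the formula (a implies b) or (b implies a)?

Yes

s2 forces (a implies b) or (b implies a) via the disjunct b implies a.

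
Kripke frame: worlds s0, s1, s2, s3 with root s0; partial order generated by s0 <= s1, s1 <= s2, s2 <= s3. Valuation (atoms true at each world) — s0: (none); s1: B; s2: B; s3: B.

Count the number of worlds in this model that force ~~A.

0

s0: does not force it — s0 ||-/- ~~A since s0 is accessible from s0 and s0 ||- ~A.
s1: does not force it — s1 ||-/- ~~A since s1 is accessible from s1 and s1 ||- ~A.
s2: does not force it — s2 ||-/- ~~A since s2 is accessible from s2 and s2 ||- ~A.
s3: does not force it.
Worlds forcing the formula: { }.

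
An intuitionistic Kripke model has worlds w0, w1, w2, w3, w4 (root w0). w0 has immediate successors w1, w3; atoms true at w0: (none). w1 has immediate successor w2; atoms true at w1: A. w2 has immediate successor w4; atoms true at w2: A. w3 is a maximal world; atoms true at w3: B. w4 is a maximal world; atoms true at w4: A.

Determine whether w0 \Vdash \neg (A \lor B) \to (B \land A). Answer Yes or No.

w0 \Vdash \neg (A \lor B) \to (B \land A) vacuously: no world accessible from w0 forces the antecedent \neg (A \lor B).

Yes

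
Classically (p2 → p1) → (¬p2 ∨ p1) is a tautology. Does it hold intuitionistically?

This is the material-implication-as-disjunction principle, which is not intuitionistically valid.
A Kripke countermodel: worlds a, b; order generated by a ≤ b; atoms true at each world — a:{}; b:{p1,p2}.
a ⊮ (p2 → p1) → (¬p2 ∨ p1): already at a itself, a ⊩ p2 → p1 but a ⊮ ¬p2 ∨ p1.
a ⊮ ¬p2 ∨ p1: neither disjunct is forced at a.
a ⊮ ¬p2 since b is accessible from a and b ⊩ p2.
So the root a does not force the formula.

No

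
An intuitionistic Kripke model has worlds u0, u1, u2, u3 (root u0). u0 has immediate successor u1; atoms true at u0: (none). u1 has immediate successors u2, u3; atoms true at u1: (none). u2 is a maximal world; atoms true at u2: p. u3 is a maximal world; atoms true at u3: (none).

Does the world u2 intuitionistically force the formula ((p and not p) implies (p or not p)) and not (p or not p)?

u2 does not force ((p and not p) implies (p or not p)) and not (p or not p) since u2 fails not (p or not p).

No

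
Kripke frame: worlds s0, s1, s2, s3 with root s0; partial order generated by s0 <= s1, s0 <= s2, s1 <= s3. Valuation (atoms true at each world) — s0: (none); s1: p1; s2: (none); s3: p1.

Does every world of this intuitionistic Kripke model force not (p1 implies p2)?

Not every world: s0 does not force not (p1 implies p2).
s0 does not force not (p1 implies p2) since s2 is accessible from s0 and s2 forces p1 implies p2.
s2 forces p1 implies p2 vacuously: no world accessible from s2 forces the antecedent p1.

No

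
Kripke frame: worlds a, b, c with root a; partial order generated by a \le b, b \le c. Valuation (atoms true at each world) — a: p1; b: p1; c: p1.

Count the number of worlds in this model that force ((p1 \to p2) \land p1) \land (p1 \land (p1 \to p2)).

a: does not force it — a \nVdash ((p1 \to p2) \land p1) \land (p1 \land (p1 \to p2)) since a fails (p1 \to p2) \land p1.
b: does not force it — b \nVdash ((p1 \to p2) \land p1) \land (p1 \land (p1 \to p2)) since b fails (p1 \to p2) \land p1.
c: does not force it.
Worlds forcing the formula: { }.

0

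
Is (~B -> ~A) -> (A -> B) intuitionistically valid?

This is the converse of contraposition, which is not intuitionistically valid.
A Kripke countermodel: worlds u, v; order generated by u <= v; atoms true at each world — u:{A}; v:{A,B}.
u ||-/- (~B -> ~A) -> (A -> B): already at u itself, u ||- ~B -> ~A but u ||-/- A -> B.
u ||-/- A -> B: already at u itself, u ||- A but u ||-/- B.
u lacks atom B, so u ||-/- B.
So the root u does not force the formula.

No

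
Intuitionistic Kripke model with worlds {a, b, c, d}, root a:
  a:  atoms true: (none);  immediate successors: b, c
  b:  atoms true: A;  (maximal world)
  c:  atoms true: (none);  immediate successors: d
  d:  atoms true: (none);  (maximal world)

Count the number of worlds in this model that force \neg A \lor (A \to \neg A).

a: does not force it — a \nVdash \neg A \lor (A \to \neg A): neither disjunct is forced at a.
b: does not force it — b \nVdash \neg A \lor (A \to \neg A): neither disjunct is forced at b.
c: forces it.
d: forces it.
Worlds forcing the formula: {c, d}.

2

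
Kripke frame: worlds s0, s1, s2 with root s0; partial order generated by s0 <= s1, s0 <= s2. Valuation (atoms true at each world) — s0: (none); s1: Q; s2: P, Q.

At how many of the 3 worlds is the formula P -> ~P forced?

s0: does not force it — s0 ||-/- P -> ~P: at the accessible world s2, s2 ||- P but s2 ||-/- ~P.
s1: forces it.
s2: does not force it — s2 ||-/- P -> ~P: already at s2 itself, s2 ||- P but s2 ||-/- ~P.
Worlds forcing the formula: {s1}.

1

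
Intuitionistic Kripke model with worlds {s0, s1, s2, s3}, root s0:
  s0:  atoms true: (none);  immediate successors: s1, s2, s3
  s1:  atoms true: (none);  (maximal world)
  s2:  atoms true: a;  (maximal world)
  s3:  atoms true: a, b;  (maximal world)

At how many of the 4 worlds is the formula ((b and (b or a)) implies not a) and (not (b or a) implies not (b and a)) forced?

2

s0: does not force it — s0 does not force ((b and (b or a)) implies not a) and (not (b or a) implies not (b and a)) since s0 fails (b and (b or a)) implies not a.
s1: forces it.
s2: forces it.
s3: does not force it — s3 does not force ((b and (b or a)) implies not a) and (not (b or a) implies not (b and a)) since s3 fails (b and (b or a)) implies not a.
Worlds forcing the formula: {s1, s2}.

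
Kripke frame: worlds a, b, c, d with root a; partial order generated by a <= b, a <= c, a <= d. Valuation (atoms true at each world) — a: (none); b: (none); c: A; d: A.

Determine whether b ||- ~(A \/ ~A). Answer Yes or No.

b ||-/- ~(A \/ ~A) since b is accessible from b and b ||- A \/ ~A.
b ||- A \/ ~A via the disjunct ~A.

No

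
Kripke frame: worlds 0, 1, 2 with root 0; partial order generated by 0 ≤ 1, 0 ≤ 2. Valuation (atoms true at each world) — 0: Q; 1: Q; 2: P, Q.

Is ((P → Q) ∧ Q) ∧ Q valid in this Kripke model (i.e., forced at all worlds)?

0 ⊩ ((P → Q) ∧ Q) ∧ Q since 0 forces both conjuncts.
Since the root 0 forces ((P → Q) ∧ Q) ∧ Q and forcing is persistent (monotone upward), every world forces it.

Yes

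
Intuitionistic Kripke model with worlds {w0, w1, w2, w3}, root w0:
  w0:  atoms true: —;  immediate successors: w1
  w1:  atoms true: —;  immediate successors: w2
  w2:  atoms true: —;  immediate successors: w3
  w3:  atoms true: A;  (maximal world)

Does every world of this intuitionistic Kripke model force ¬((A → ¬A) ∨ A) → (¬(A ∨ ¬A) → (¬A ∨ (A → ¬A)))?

Yes

w0 ⊩ ¬((A → ¬A) ∨ A) → (¬(A ∨ ¬A) → (¬A ∨ (A → ¬A))) vacuously: no world accessible from w0 forces the antecedent ¬((A → ¬A) ∨ A).
Since the root w0 forces ¬((A → ¬A) ∨ A) → (¬(A ∨ ¬A) → (¬A ∨ (A → ¬A))) and forcing is persistent (monotone upward), every world forces it.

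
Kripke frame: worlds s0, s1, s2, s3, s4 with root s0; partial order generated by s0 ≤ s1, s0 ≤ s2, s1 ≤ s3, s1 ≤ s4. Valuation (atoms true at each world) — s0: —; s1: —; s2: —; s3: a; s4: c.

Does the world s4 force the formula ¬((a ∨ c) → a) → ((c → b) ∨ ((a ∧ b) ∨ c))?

Yes

s4 ⊩ ¬((a ∨ c) → a) → ((c → b) ∨ ((a ∧ b) ∨ c)): every world accessible from s4 that forces ¬((a ∨ c) → a) (namely s4) also forces (c → b) ∨ ((a ∧ b) ∨ c).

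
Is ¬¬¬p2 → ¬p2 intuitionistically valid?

This is triple-negation reduction, which is intuitionistically derivable.
Assume ¬¬¬p2 and suppose p2. Then ¬¬p2 (double-negation introduction), contradicting ¬¬¬p2. So ¬p2.

Yes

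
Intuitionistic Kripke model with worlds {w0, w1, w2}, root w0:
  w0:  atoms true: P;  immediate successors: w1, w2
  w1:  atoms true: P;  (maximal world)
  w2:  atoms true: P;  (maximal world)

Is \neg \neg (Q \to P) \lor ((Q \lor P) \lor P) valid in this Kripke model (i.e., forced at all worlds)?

w0 \Vdash \neg \neg (Q \to P) \lor ((Q \lor P) \lor P) via the disjunct \neg \neg (Q \to P).
Since the root w0 forces \neg \neg (Q \to P) \lor ((Q \lor P) \lor P) and forcing is persistent (monotone upward), every world forces it.

Yes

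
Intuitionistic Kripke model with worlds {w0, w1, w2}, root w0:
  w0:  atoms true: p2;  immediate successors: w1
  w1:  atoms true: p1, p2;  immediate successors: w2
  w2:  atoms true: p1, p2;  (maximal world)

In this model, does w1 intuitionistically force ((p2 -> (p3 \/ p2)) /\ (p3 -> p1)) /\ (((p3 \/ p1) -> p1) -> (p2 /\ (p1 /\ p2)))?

w1 ||- ((p2 -> (p3 \/ p2)) /\ (p3 -> p1)) /\ (((p3 \/ p1) -> p1) -> (p2 /\ (p1 /\ p2))) since w1 forces both conjuncts.

Yes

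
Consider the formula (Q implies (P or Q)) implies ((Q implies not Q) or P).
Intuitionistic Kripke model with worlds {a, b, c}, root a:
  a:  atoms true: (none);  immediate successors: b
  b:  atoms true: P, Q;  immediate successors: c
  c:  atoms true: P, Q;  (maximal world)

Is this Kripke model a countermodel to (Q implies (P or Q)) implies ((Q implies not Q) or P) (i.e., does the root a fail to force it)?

a does not force (Q implies (P or Q)) implies ((Q implies not Q) or P): already at a itself, a forces Q implies (P or Q) but a does not force (Q implies not Q) or P.
a does not force (Q implies not Q) or P: neither disjunct is forced at a.
a does not force Q implies not Q: at the accessible world b, b forces Q but b does not force not Q.
b does not force not Q since b is accessible from b and b forces Q.
So the root a does not force (Q implies (P or Q)) implies ((Q implies not Q) or P); the model is a countermodel.

Yes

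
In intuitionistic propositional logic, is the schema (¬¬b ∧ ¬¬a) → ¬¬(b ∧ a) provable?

This is the distribution of double negation over conjunction, which is intuitionistically derivable.
Assume ¬¬b, ¬¬a, and ¬(b ∧ a). From b we'd get ¬a (since b ∧ a is refuted), contradicting ¬¬a; so ¬b, contradicting ¬¬b.

Yes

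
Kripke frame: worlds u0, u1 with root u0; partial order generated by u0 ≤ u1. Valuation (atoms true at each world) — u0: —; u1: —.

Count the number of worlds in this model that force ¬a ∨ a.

u0: forces it.
u1: forces it.
Worlds forcing the formula: {u0, u1}.

2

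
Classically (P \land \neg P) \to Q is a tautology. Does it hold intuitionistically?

Yes

This is an instance of ex falso quodlibet, which is intuitionistically derivable.
No world can force both P and \neg P, so the antecedent P \land \neg P is never forced and the implication holds vacuously at every world.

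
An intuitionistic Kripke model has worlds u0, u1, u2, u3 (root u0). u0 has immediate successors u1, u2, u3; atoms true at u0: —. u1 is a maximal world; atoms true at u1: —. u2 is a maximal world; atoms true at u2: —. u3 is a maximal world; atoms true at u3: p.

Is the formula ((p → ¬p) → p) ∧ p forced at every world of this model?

Not every world: u0 ⊮ ((p → ¬p) → p) ∧ p.
u0 ⊮ ((p → ¬p) → p) ∧ p since u0 fails (p → ¬p) → p.

No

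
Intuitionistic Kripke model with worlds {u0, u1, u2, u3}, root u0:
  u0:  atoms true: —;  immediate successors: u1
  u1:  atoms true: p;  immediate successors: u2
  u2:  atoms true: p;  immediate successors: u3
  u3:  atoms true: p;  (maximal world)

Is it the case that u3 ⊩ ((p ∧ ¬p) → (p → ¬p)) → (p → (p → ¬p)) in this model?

No

u3 ⊮ ((p ∧ ¬p) → (p → ¬p)) → (p → (p → ¬p)): already at u3 itself, u3 ⊩ (p ∧ ¬p) → (p → ¬p) but u3 ⊮ p → (p → ¬p).
u3 ⊮ p → (p → ¬p): already at u3 itself, u3 ⊩ p but u3 ⊮ p → ¬p.
u3 ⊮ p → ¬p: already at u3 itself, u3 ⊩ p but u3 ⊮ ¬p.
u3 ⊮ ¬p since u3 is accessible from u3 and u3 ⊩ p.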